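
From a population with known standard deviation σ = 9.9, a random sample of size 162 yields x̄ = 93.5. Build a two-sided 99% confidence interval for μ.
(91.50, 95.50)

z-interval (σ known):
z* = 2.576 for 99% confidence

Margin of error = z* · σ/√n = 2.576 · 9.9/√162 = 2.00

CI: (93.5 - 2.00, 93.5 + 2.00) = (91.50, 95.50)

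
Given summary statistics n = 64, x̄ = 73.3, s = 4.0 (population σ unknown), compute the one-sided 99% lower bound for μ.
μ ≥ 72.11

Lower bound (one-sided):
t* = 2.387 (one-sided for 99%)
Lower bound = x̄ - t* · s/√n = 73.3 - 2.387 · 4.0/√64 = 72.11

We are 99% confident that μ ≥ 72.11.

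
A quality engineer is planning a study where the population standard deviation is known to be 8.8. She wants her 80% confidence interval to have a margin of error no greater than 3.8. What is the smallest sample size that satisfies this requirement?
n ≥ 9

For margin E ≤ 3.8:
n ≥ (z* · σ / E)²
n ≥ (1.282 · 8.8 / 3.8)²
n ≥ 8.81

Minimum n = 9 (rounding up)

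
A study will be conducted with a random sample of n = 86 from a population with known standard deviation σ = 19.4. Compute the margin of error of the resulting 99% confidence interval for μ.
Margin of error = 5.39

Margin of error = z* · σ/√n
= 2.576 · 19.4/√86
= 2.576 · 19.4/9.2736
= 5.39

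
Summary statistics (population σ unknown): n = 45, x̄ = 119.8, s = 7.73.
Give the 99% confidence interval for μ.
(116.70, 122.90)

t-interval (σ unknown):
df = n - 1 = 44
t* = 2.692 for 99% confidence

Margin of error = t* · s/√n = 2.692 · 7.73/√45 = 3.10

CI: (116.70, 122.90)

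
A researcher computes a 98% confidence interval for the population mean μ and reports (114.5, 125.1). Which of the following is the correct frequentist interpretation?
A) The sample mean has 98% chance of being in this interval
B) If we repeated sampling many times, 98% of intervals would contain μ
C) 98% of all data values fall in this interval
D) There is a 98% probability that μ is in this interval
B

A) Wrong — x̄ is observed and sits in the interval by construction.
B) Correct — this is the frequentist long-run coverage interpretation.
C) Wrong — a CI is about the parameter μ, not individual data values.
D) Wrong — μ is fixed; the randomness lives in the interval, not in μ.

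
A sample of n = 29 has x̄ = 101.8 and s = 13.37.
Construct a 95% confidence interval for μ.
(96.72, 106.88)

t-interval (σ unknown):
df = n - 1 = 28
t* = 2.048 for 95% confidence

Margin of error = t* · s/√n = 2.048 · 13.37/√29 = 5.08

CI: (96.72, 106.88)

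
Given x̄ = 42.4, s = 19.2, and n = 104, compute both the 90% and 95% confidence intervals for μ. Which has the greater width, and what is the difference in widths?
95% CI is wider by 1.22

df = 103
90% CI: t* = 1.660, (39.27, 45.53), width = 2 · t* · s/√n = 6.25
95% CI: t* = 1.983, (38.67, 46.13), width = 2 · t* · s/√n = 7.47

The 95% CI is wider by 7.47 - 6.25 = 1.22.
Higher confidence requires a wider interval.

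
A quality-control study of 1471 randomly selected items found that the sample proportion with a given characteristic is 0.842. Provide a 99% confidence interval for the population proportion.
(0.818, 0.866)

Proportion CI:
SE = √(p̂(1-p̂)/n) = √(0.842 · 0.158 / 1471) = 0.00951

z* = 2.576
Margin = z* · SE = 2.576 · 0.00951 = 0.0245

CI: 0.842 ± 0.0245 = (0.818, 0.866)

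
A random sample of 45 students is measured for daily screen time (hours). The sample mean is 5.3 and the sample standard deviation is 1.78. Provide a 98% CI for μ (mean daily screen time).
(4.66, 5.94)

t-interval (σ unknown):
df = n - 1 = 44
t* = 2.414 for 98% confidence

Margin of error = t* · s/√n = 2.414 · 1.78/√45 = 0.64

CI: (4.66, 5.94)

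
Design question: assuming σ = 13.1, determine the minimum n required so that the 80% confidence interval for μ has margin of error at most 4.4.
n ≥ 15

For margin E ≤ 4.4:
n ≥ (z* · σ / E)²
n ≥ (1.282 · 13.1 / 4.4)²
n ≥ 14.57

Minimum n = 15 (rounding up)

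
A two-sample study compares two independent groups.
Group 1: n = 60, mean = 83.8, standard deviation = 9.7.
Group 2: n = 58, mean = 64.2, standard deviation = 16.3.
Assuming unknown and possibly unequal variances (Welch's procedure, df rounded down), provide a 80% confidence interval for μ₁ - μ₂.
(16.40, 22.80)

Difference: x̄₁ - x̄₂ = 19.60
SE = √(s₁²/n₁ + s₂²/n₂) = √(9.7²/60 + 16.3²/58) = 2.4797
df = 92.26 → 92 (Welch–Satterthwaite, rounded down)
t* = 1.291

CI: 19.60 ± 1.291 · 2.4797 = 19.60 ± 3.20 = (16.40, 22.80)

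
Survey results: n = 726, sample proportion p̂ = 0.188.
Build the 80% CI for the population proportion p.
(0.169, 0.207)

Proportion CI:
SE = √(p̂(1-p̂)/n) = √(0.188 · 0.812 / 726) = 0.01450

z* = 1.282
Margin = z* · SE = 1.282 · 0.01450 = 0.0186

CI: 0.188 ± 0.0186 = (0.169, 0.207)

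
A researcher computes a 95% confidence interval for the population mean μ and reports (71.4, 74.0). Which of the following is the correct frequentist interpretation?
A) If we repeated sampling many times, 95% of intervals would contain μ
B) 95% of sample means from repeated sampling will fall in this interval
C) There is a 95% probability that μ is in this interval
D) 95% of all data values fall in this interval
A

A) Correct — this is the frequentist long-run coverage interpretation.
B) Wrong — coverage applies to intervals containing μ, not to future x̄ values.
C) Wrong — μ is fixed; the randomness lives in the interval, not in μ.
D) Wrong — a CI is about the parameter μ, not individual data values.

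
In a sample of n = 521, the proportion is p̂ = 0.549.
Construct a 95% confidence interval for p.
(0.506, 0.592)

Proportion CI:
SE = √(p̂(1-p̂)/n) = √(0.549 · 0.451 / 521) = 0.02180

z* = 1.960
Margin = z* · SE = 1.960 · 0.02180 = 0.0427

CI: 0.549 ± 0.0427 = (0.506, 0.592)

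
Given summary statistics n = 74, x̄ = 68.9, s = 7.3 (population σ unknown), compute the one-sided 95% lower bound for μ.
μ ≥ 67.49

Lower bound (one-sided):
t* = 1.666 (one-sided for 95%)
Lower bound = x̄ - t* · s/√n = 68.9 - 1.666 · 7.3/√74 = 67.49

We are 95% confident that μ ≥ 67.49.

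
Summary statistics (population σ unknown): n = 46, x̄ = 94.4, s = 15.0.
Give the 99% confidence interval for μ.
(88.45, 100.35)

t-interval (σ unknown):
df = n - 1 = 45
t* = 2.690 for 99% confidence

Margin of error = t* · s/√n = 2.690 · 15.0/√46 = 5.95

CI: (88.45, 100.35)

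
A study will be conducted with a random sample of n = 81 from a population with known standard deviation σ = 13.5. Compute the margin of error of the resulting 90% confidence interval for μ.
Margin of error = 2.47

Margin of error = z* · σ/√n
= 1.645 · 13.5/√81
= 1.645 · 13.5/9.0000
= 2.47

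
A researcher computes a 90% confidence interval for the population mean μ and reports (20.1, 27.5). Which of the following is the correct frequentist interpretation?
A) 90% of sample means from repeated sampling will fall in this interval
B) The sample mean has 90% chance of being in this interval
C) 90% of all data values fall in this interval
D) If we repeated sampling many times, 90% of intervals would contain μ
D

A) Wrong — coverage applies to intervals containing μ, not to future x̄ values.
B) Wrong — x̄ is observed and sits in the interval by construction.
C) Wrong — a CI is about the parameter μ, not individual data values.
D) Correct — this is the frequentist long-run coverage interpretation.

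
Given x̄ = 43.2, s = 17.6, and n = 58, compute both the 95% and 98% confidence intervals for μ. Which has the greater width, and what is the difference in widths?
98% CI is wider by 1.82

df = 57
95% CI: t* = 2.002, (38.57, 47.83), width = 2 · t* · s/√n = 9.25
98% CI: t* = 2.394, (37.67, 48.73), width = 2 · t* · s/√n = 11.07

The 98% CI is wider by 11.07 - 9.25 = 1.82.
Higher confidence requires a wider interval.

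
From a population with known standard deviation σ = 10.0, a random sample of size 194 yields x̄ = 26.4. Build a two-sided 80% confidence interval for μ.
(25.48, 27.32)

z-interval (σ known):
z* = 1.282 for 80% confidence

Margin of error = z* · σ/√n = 1.282 · 10.0/√194 = 0.92

CI: (26.4 - 0.92, 26.4 + 0.92) = (25.48, 27.32)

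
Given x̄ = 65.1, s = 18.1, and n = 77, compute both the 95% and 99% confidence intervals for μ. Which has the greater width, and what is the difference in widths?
99% CI is wider by 2.68

df = 76
95% CI: t* = 1.992, (60.99, 69.21), width = 2 · t* · s/√n = 8.22
99% CI: t* = 2.642, (59.65, 70.55), width = 2 · t* · s/√n = 10.90

The 99% CI is wider by 10.90 - 8.22 = 2.68.
Higher confidence requires a wider interval.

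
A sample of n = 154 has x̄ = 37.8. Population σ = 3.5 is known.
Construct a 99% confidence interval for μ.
(37.07, 38.53)

z-interval (σ known):
z* = 2.576 for 99% confidence

Margin of error = z* · σ/√n = 2.576 · 3.5/√154 = 0.73

CI: (37.8 - 0.73, 37.8 + 0.73) = (37.07, 38.53)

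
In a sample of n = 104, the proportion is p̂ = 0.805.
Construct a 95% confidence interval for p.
(0.729, 0.881)

Proportion CI:
SE = √(p̂(1-p̂)/n) = √(0.805 · 0.195 / 104) = 0.03885

z* = 1.960
Margin = z* · SE = 1.960 · 0.03885 = 0.0761

CI: 0.805 ± 0.0761 = (0.729, 0.881)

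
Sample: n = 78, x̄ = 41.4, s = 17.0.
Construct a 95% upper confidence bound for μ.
μ ≤ 44.60

Upper bound (one-sided):
t* = 1.665 (one-sided for 95%)
Upper bound = x̄ + t* · s/√n = 41.4 + 1.665 · 17.0/√78 = 44.60

We are 95% confident that μ ≤ 44.60.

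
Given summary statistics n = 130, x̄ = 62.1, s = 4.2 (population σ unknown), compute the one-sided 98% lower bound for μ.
μ ≥ 61.34

Lower bound (one-sided):
t* = 2.075 (one-sided for 98%)
Lower bound = x̄ - t* · s/√n = 62.1 - 2.075 · 4.2/√130 = 61.34

We are 98% confident that μ ≥ 61.34.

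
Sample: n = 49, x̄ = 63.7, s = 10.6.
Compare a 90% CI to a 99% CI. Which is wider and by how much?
99% CI is wider by 3.04

df = 48
90% CI: t* = 1.677, (61.16, 66.24), width = 2 · t* · s/√n = 5.08
99% CI: t* = 2.682, (59.64, 67.76), width = 2 · t* · s/√n = 8.12

The 99% CI is wider by 8.12 - 5.08 = 3.04.
Higher confidence requires a wider interval.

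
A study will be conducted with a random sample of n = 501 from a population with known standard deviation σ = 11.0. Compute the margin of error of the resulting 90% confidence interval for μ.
Margin of error = 0.81

Margin of error = z* · σ/√n
= 1.645 · 11.0/√501
= 1.645 · 11.0/22.3830
= 0.81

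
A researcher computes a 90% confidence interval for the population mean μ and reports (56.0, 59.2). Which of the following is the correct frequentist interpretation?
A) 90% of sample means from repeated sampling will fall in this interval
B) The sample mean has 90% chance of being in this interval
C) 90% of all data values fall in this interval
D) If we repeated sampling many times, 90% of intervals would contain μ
D

A) Wrong — coverage applies to intervals containing μ, not to future x̄ values.
B) Wrong — x̄ is observed and sits in the interval by construction.
C) Wrong — a CI is about the parameter μ, not individual data values.
D) Correct — this is the frequentist long-run coverage interpretation.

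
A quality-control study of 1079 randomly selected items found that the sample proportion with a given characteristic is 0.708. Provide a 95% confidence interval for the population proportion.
(0.681, 0.735)

Proportion CI:
SE = √(p̂(1-p̂)/n) = √(0.708 · 0.292 / 1079) = 0.01384

z* = 1.960
Margin = z* · SE = 1.960 · 0.01384 = 0.0271

CI: 0.708 ± 0.0271 = (0.681, 0.735)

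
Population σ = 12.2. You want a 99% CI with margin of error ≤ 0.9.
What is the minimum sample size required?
n ≥ 1220

For margin E ≤ 0.9:
n ≥ (z* · σ / E)²
n ≥ (2.576 · 12.2 / 0.9)²
n ≥ 1219.34

Minimum n = 1220 (rounding up)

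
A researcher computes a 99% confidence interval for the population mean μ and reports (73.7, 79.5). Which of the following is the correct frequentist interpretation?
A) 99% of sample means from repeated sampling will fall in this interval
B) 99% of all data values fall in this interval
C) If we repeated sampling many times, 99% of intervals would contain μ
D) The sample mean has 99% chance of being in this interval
C

A) Wrong — coverage applies to intervals containing μ, not to future x̄ values.
B) Wrong — a CI is about the parameter μ, not individual data values.
C) Correct — this is the frequentist long-run coverage interpretation.
D) Wrong — x̄ is observed and sits in the interval by construction.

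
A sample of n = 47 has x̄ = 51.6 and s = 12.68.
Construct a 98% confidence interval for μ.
(47.14, 56.06)

t-interval (σ unknown):
df = n - 1 = 46
t* = 2.410 for 98% confidence

Margin of error = t* · s/√n = 2.410 · 12.68/√47 = 4.46

CI: (47.14, 56.06)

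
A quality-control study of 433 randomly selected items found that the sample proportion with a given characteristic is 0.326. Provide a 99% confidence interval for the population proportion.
(0.268, 0.384)

Proportion CI:
SE = √(p̂(1-p̂)/n) = √(0.326 · 0.674 / 433) = 0.02253

z* = 2.576
Margin = z* · SE = 2.576 · 0.02253 = 0.0580

CI: 0.326 ± 0.0580 = (0.268, 0.384)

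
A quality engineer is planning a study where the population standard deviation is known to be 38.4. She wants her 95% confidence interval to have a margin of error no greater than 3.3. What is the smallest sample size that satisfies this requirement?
n ≥ 521

For margin E ≤ 3.3:
n ≥ (z* · σ / E)²
n ≥ (1.960 · 38.4 / 3.3)²
n ≥ 520.17

Minimum n = 521 (rounding up)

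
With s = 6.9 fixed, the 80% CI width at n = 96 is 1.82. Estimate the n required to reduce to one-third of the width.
n ≈ 864

CI width ∝ 1/√n
To reduce width by factor 3, need √n to grow by 3 → need 3² = 9 times as many samples.

Current: n = 96, width = 1.82
New: n = 864, width ≈ 0.60

Width reduced by factor of 1.82/0.60 = 3.03.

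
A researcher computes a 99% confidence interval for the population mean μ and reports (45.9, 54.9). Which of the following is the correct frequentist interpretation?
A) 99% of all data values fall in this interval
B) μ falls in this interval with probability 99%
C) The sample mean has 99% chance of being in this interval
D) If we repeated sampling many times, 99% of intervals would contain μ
D

A) Wrong — a CI is about the parameter μ, not individual data values.
B) Wrong — μ is fixed; the randomness lives in the interval, not in μ.
C) Wrong — x̄ is observed and sits in the interval by construction.
D) Correct — this is the frequentist long-run coverage interpretation.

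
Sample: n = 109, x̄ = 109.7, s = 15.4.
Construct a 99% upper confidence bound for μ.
μ ≤ 113.18

Upper bound (one-sided):
t* = 2.361 (one-sided for 99%)
Upper bound = x̄ + t* · s/√n = 109.7 + 2.361 · 15.4/√109 = 113.18

We are 99% confident that μ ≤ 113.18.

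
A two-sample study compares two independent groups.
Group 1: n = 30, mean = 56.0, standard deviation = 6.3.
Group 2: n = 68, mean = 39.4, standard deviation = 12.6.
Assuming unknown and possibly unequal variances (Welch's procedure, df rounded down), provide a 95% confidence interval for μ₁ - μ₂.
(12.80, 20.40)

Difference: x̄₁ - x̄₂ = 16.60
SE = √(s₁²/n₁ + s₂²/n₂) = √(6.3²/30 + 12.6²/68) = 1.9125
df = 94.41 → 94 (Welch–Satterthwaite, rounded down)
t* = 1.986

CI: 16.60 ± 1.986 · 1.9125 = 16.60 ± 3.80 = (12.80, 20.40)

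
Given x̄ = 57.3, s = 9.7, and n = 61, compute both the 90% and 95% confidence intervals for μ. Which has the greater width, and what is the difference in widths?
95% CI is wider by 0.82

df = 60
90% CI: t* = 1.671, (55.22, 59.38), width = 2 · t* · s/√n = 4.15
95% CI: t* = 2.000, (54.82, 59.78), width = 2 · t* · s/√n = 4.97

The 95% CI is wider by 4.97 - 4.15 = 0.82.
Higher confidence requires a wider interval.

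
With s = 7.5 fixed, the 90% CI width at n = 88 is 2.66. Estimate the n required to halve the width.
n ≈ 352

CI width ∝ 1/√n
To reduce width by factor 2, need √n to grow by 2 → need 2² = 4 times as many samples.

Current: n = 88, width = 2.66
New: n = 352, width ≈ 1.32

Width reduced by factor of 2.66/1.32 = 2.02.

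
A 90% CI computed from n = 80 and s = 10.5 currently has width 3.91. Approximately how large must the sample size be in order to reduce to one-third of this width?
n ≈ 720

CI width ∝ 1/√n
To reduce width by factor 3, need √n to grow by 3 → need 3² = 9 times as many samples.

Current: n = 80, width = 3.91
New: n = 720, width ≈ 1.29

Width reduced by factor of 3.91/1.29 = 3.03.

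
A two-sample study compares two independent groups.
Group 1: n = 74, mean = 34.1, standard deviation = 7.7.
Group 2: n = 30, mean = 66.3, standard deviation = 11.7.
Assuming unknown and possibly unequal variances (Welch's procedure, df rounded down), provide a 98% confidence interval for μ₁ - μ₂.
(-37.82, -26.58)

Difference: x̄₁ - x̄₂ = -32.20
SE = √(s₁²/n₁ + s₂²/n₂) = √(7.7²/74 + 11.7²/30) = 2.3161
df = 39.59 → 39 (Welch–Satterthwaite, rounded down)
t* = 2.426

CI: -32.20 ± 2.426 · 2.3161 = -32.20 ± 5.62 = (-37.82, -26.58)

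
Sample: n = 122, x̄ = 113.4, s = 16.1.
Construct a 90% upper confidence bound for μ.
μ ≤ 115.28

Upper bound (one-sided):
t* = 1.289 (one-sided for 90%)
Upper bound = x̄ + t* · s/√n = 113.4 + 1.289 · 16.1/√122 = 115.28

We are 90% confident that μ ≤ 115.28.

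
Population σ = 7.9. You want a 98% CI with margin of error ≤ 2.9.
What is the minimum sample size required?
n ≥ 41

For margin E ≤ 2.9:
n ≥ (z* · σ / E)²
n ≥ (2.326 · 7.9 / 2.9)²
n ≥ 40.15

Minimum n = 41 (rounding up)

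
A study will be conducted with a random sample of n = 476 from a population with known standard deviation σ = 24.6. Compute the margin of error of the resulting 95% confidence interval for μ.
Margin of error = 2.21

Margin of error = z* · σ/√n
= 1.960 · 24.6/√476
= 1.960 · 24.6/21.8174
= 2.21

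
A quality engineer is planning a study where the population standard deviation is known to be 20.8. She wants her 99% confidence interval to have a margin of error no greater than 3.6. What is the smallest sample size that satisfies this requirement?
n ≥ 222

For margin E ≤ 3.6:
n ≥ (z* · σ / E)²
n ≥ (2.576 · 20.8 / 3.6)²
n ≥ 221.52

Minimum n = 222 (rounding up)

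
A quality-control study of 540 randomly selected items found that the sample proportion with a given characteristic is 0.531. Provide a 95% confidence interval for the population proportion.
(0.489, 0.573)

Proportion CI:
SE = √(p̂(1-p̂)/n) = √(0.531 · 0.469 / 540) = 0.02148

z* = 1.960
Margin = z* · SE = 1.960 · 0.02148 = 0.0421

CI: 0.531 ± 0.0421 = (0.489, 0.573)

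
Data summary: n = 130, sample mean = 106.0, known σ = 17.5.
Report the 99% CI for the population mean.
(102.05, 109.95)

z-interval (σ known):
z* = 2.576 for 99% confidence

Margin of error = z* · σ/√n = 2.576 · 17.5/√130 = 3.95

CI: (106.0 - 3.95, 106.0 + 3.95) = (102.05, 109.95)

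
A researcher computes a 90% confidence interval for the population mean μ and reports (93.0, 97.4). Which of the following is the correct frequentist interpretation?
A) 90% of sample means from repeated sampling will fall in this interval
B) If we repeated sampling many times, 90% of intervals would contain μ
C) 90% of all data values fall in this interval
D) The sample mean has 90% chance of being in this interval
B

A) Wrong — coverage applies to intervals containing μ, not to future x̄ values.
B) Correct — this is the frequentist long-run coverage interpretation.
C) Wrong — a CI is about the parameter μ, not individual data values.
D) Wrong — x̄ is observed and sits in the interval by construction.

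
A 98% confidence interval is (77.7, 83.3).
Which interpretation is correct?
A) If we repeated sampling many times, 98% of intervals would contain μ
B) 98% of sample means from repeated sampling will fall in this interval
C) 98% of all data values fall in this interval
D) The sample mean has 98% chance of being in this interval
A

A) Correct — this is the frequentist long-run coverage interpretation.
B) Wrong — coverage applies to intervals containing μ, not to future x̄ values.
C) Wrong — a CI is about the parameter μ, not individual data values.
D) Wrong — x̄ is observed and sits in the interval by construction.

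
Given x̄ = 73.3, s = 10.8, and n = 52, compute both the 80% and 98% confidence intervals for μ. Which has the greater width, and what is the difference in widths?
98% CI is wider by 3.30

df = 51
80% CI: t* = 1.298, (71.36, 75.24), width = 2 · t* · s/√n = 3.89
98% CI: t* = 2.402, (69.70, 76.90), width = 2 · t* · s/√n = 7.19

The 98% CI is wider by 7.19 - 3.89 = 3.30.
Higher confidence requires a wider interval.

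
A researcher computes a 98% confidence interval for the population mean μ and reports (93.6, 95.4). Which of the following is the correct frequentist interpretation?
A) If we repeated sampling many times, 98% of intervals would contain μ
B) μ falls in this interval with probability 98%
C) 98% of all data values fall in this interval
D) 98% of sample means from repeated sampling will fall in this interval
A

A) Correct — this is the frequentist long-run coverage interpretation.
B) Wrong — μ is fixed; the randomness lives in the interval, not in μ.
C) Wrong — a CI is about the parameter μ, not individual data values.
D) Wrong — coverage applies to intervals containing μ, not to future x̄ values.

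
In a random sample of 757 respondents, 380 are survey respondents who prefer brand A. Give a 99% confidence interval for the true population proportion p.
(0.455, 0.549)

Proportion CI:
p̂ = 380/757 = 0.50198
SE = √(p̂(1-p̂)/n) = √(0.50198 · 0.49802 / 757) = 0.01817

z* = 2.576
Margin = z* · SE = 2.576 · 0.01817 = 0.0468

CI: 0.50198 ± 0.0468 = (0.455, 0.549)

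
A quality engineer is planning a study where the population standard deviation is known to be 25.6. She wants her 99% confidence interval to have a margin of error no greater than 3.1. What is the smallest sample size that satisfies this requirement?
n ≥ 453

For margin E ≤ 3.1:
n ≥ (z* · σ / E)²
n ≥ (2.576 · 25.6 / 3.1)²
n ≥ 452.53

Minimum n = 453 (rounding up)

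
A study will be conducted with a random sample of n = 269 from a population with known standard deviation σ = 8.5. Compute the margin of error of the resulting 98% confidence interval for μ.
Margin of error = 1.21

Margin of error = z* · σ/√n
= 2.326 · 8.5/√269
= 2.326 · 8.5/16.4012
= 1.21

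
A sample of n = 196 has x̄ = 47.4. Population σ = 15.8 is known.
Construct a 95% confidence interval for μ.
(45.19, 49.61)

z-interval (σ known):
z* = 1.960 for 95% confidence

Margin of error = z* · σ/√n = 1.960 · 15.8/√196 = 2.21

CI: (47.4 - 2.21, 47.4 + 2.21) = (45.19, 49.61)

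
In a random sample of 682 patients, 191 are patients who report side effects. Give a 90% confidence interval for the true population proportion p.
(0.252, 0.308)

Proportion CI:
p̂ = 191/682 = 0.28006
SE = √(p̂(1-p̂)/n) = √(0.28006 · 0.71994 / 682) = 0.01719

z* = 1.645
Margin = z* · SE = 1.645 · 0.01719 = 0.0283

CI: 0.28006 ± 0.0283 = (0.252, 0.308)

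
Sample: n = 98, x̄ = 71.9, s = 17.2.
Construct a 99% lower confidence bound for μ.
μ ≥ 67.79

Lower bound (one-sided):
t* = 2.365 (one-sided for 99%)
Lower bound = x̄ - t* · s/√n = 71.9 - 2.365 · 17.2/√98 = 67.79

We are 99% confident that μ ≥ 67.79.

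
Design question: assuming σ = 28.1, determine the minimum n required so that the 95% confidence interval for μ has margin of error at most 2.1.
n ≥ 688

For margin E ≤ 2.1:
n ≥ (z* · σ / E)²
n ≥ (1.960 · 28.1 / 2.1)²
n ≥ 687.84

Minimum n = 688 (rounding up)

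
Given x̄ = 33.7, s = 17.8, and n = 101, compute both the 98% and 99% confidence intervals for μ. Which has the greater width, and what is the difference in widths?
99% CI is wider by 0.93

df = 100
98% CI: t* = 2.364, (29.51, 37.89), width = 2 · t* · s/√n = 8.37
99% CI: t* = 2.626, (29.05, 38.35), width = 2 · t* · s/√n = 9.30

The 99% CI is wider by 9.30 - 8.37 = 0.93.
Higher confidence requires a wider interval.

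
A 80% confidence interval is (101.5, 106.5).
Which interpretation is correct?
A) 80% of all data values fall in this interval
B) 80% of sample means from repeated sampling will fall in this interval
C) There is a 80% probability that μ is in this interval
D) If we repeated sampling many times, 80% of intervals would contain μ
D

A) Wrong — a CI is about the parameter μ, not individual data values.
B) Wrong — coverage applies to intervals containing μ, not to future x̄ values.
C) Wrong — μ is fixed; the randomness lives in the interval, not in μ.
D) Correct — this is the frequentist long-run coverage interpretation.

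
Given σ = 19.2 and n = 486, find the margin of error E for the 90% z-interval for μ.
Margin of error = 1.43

Margin of error = z* · σ/√n
= 1.645 · 19.2/√486
= 1.645 · 19.2/22.0454
= 1.43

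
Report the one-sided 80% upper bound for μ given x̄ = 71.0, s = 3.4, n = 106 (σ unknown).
μ ≤ 71.28

Upper bound (one-sided):
t* = 0.845 (one-sided for 80%)
Upper bound = x̄ + t* · s/√n = 71.0 + 0.845 · 3.4/√106 = 71.28

We are 80% confident that μ ≤ 71.28.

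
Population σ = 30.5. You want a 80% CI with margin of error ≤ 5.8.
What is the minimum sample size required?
n ≥ 46

For margin E ≤ 5.8:
n ≥ (z* · σ / E)²
n ≥ (1.282 · 30.5 / 5.8)²
n ≥ 45.45

Minimum n = 46 (rounding up)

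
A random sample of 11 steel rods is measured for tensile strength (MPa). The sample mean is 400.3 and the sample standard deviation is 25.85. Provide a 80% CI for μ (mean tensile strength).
(389.61, 410.99)

t-interval (σ unknown):
df = n - 1 = 10
t* = 1.372 for 80% confidence

Margin of error = t* · s/√n = 1.372 · 25.85/√11 = 10.69

CI: (389.61, 410.99)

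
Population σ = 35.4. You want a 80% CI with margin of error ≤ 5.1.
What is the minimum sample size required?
n ≥ 80

For margin E ≤ 5.1:
n ≥ (z* · σ / E)²
n ≥ (1.282 · 35.4 / 5.1)²
n ≥ 79.18

Minimum n = 80 (rounding up)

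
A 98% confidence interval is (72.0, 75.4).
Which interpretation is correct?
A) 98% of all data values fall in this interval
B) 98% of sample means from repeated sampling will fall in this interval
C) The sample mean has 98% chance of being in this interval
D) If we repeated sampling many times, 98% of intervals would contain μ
D

A) Wrong — a CI is about the parameter μ, not individual data values.
B) Wrong — coverage applies to intervals containing μ, not to future x̄ values.
C) Wrong — x̄ is observed and sits in the interval by construction.
D) Correct — this is the frequentist long-run coverage interpretation.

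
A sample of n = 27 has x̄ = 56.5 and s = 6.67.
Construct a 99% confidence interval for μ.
(52.93, 60.07)

t-interval (σ unknown):
df = n - 1 = 26
t* = 2.779 for 99% confidence

Margin of error = t* · s/√n = 2.779 · 6.67/√27 = 3.57

CI: (52.93, 60.07)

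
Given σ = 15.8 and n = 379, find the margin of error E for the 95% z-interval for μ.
Margin of error = 1.59

Margin of error = z* · σ/√n
= 1.960 · 15.8/√379
= 1.960 · 15.8/19.4679
= 1.59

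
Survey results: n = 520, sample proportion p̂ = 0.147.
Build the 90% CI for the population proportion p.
(0.121, 0.173)

Proportion CI:
SE = √(p̂(1-p̂)/n) = √(0.147 · 0.853 / 520) = 0.01553

z* = 1.645
Margin = z* · SE = 1.645 · 0.01553 = 0.0255

CI: 0.147 ± 0.0255 = (0.121, 0.173)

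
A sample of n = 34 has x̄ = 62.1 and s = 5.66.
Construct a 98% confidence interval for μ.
(59.73, 64.47)

t-interval (σ unknown):
df = n - 1 = 33
t* = 2.445 for 98% confidence

Margin of error = t* · s/√n = 2.445 · 5.66/√34 = 2.37

CI: (59.73, 64.47)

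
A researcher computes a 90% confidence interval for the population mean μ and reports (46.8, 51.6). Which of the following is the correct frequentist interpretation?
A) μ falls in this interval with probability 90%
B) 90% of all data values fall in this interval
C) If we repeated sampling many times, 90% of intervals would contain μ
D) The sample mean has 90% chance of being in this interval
C

A) Wrong — μ is fixed; the randomness lives in the interval, not in μ.
B) Wrong — a CI is about the parameter μ, not individual data values.
C) Correct — this is the frequentist long-run coverage interpretation.
D) Wrong — x̄ is observed and sits in the interval by construction.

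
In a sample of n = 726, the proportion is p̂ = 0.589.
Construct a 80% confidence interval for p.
(0.566, 0.612)

Proportion CI:
SE = √(p̂(1-p̂)/n) = √(0.589 · 0.411 / 726) = 0.01826

z* = 1.282
Margin = z* · SE = 1.282 · 0.01826 = 0.0234

CI: 0.589 ± 0.0234 = (0.566, 0.612)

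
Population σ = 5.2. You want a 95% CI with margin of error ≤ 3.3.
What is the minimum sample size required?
n ≥ 10

For margin E ≤ 3.3:
n ≥ (z* · σ / E)²
n ≥ (1.960 · 5.2 / 3.3)²
n ≥ 9.54

Minimum n = 10 (rounding up)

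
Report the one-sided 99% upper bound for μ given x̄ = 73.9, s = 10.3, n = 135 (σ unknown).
μ ≤ 75.99

Upper bound (one-sided):
t* = 2.354 (one-sided for 99%)
Upper bound = x̄ + t* · s/√n = 73.9 + 2.354 · 10.3/√135 = 75.99

We are 99% confident that μ ≤ 75.99.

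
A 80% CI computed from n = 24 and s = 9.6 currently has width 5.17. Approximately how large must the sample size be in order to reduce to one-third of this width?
n ≈ 216

CI width ∝ 1/√n
To reduce width by factor 3, need √n to grow by 3 → need 3² = 9 times as many samples.

Current: n = 24, width = 5.17
New: n = 216, width ≈ 1.68

Width reduced by factor of 5.17/1.68 = 3.08.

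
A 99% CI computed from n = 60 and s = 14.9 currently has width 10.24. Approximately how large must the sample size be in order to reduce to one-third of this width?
n ≈ 540

CI width ∝ 1/√n
To reduce width by factor 3, need √n to grow by 3 → need 3² = 9 times as many samples.

Current: n = 60, width = 10.24
New: n = 540, width ≈ 3.31

Width reduced by factor of 10.24/3.31 = 3.09.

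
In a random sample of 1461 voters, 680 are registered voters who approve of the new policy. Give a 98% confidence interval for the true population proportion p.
(0.435, 0.496)

Proportion CI:
p̂ = 680/1461 = 0.46543
SE = √(p̂(1-p̂)/n) = √(0.46543 · 0.53457 / 1461) = 0.01305

z* = 2.326
Margin = z* · SE = 2.326 · 0.01305 = 0.0304

CI: 0.46543 ± 0.0304 = (0.435, 0.496)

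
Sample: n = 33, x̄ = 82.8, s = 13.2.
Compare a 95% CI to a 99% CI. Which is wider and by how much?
99% CI is wider by 3.22

df = 32
95% CI: t* = 2.037, (78.12, 87.48), width = 2 · t* · s/√n = 9.36
99% CI: t* = 2.738, (76.51, 89.09), width = 2 · t* · s/√n = 12.58

The 99% CI is wider by 12.58 - 9.36 = 3.22.
Higher confidence requires a wider interval.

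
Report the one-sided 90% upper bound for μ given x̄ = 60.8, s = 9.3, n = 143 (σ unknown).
μ ≤ 61.80

Upper bound (one-sided):
t* = 1.288 (one-sided for 90%)
Upper bound = x̄ + t* · s/√n = 60.8 + 1.288 · 9.3/√143 = 61.80

We are 90% confident that μ ≤ 61.80.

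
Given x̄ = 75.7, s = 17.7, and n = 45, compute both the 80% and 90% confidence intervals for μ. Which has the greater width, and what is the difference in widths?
90% CI is wider by 2.00

df = 44
80% CI: t* = 1.301, (72.27, 79.13), width = 2 · t* · s/√n = 6.87
90% CI: t* = 1.680, (71.27, 80.13), width = 2 · t* · s/√n = 8.87

The 90% CI is wider by 8.87 - 6.87 = 2.00.
Higher confidence requires a wider interval.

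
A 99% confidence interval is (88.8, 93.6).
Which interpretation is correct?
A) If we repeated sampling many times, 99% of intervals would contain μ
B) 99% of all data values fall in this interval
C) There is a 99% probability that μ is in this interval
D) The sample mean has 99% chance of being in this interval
A

A) Correct — this is the frequentist long-run coverage interpretation.
B) Wrong — a CI is about the parameter μ, not individual data values.
C) Wrong — μ is fixed; the randomness lives in the interval, not in μ.
D) Wrong — x̄ is observed and sits in the interval by construction.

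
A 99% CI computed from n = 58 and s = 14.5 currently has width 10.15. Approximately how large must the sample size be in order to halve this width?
n ≈ 232

CI width ∝ 1/√n
To reduce width by factor 2, need √n to grow by 2 → need 2² = 4 times as many samples.

Current: n = 58, width = 10.15
New: n = 232, width ≈ 4.94

Width reduced by factor of 10.15/4.94 = 2.05.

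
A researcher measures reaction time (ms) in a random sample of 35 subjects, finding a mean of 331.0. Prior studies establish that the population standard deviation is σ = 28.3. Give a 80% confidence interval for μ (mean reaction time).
(324.87, 337.13)

z-interval (σ known):
z* = 1.282 for 80% confidence

Margin of error = z* · σ/√n = 1.282 · 28.3/√35 = 6.13

CI: (331.0 - 6.13, 331.0 + 6.13) = (324.87, 337.13)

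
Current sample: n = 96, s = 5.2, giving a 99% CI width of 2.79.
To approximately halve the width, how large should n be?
n ≈ 384

CI width ∝ 1/√n
To reduce width by factor 2, need √n to grow by 2 → need 2² = 4 times as many samples.

Current: n = 96, width = 2.79
New: n = 384, width ≈ 1.37

Width reduced by factor of 2.79/1.37 = 2.04.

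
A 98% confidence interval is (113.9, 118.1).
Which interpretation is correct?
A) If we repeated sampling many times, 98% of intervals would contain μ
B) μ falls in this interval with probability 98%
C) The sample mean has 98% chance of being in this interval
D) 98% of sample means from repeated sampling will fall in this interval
A

A) Correct — this is the frequentist long-run coverage interpretation.
B) Wrong — μ is fixed; the randomness lives in the interval, not in μ.
C) Wrong — x̄ is observed and sits in the interval by construction.
D) Wrong — coverage applies to intervals containing μ, not to future x̄ values.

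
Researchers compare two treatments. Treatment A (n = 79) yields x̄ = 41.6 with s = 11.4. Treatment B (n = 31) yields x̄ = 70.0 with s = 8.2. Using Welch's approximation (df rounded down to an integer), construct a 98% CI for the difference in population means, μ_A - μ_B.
(-33.04, -23.76)

Difference: x̄₁ - x̄₂ = -28.40
SE = √(s₁²/n₁ + s₂²/n₂) = √(11.4²/79 + 8.2²/31) = 1.9530
df = 75.96 → 75 (Welch–Satterthwaite, rounded down)
t* = 2.377

CI: -28.40 ± 2.377 · 1.9530 = -28.40 ± 4.64 = (-33.04, -23.76)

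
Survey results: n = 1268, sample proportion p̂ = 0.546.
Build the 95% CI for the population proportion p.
(0.519, 0.573)

Proportion CI:
SE = √(p̂(1-p̂)/n) = √(0.546 · 0.454 / 1268) = 0.01398

z* = 1.960
Margin = z* · SE = 1.960 · 0.01398 = 0.0274

CI: 0.546 ± 0.0274 = (0.519, 0.573)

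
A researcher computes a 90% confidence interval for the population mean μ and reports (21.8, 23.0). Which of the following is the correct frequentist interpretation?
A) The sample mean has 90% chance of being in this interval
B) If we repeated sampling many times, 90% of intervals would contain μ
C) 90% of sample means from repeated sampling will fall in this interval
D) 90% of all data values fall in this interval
B

A) Wrong — x̄ is observed and sits in the interval by construction.
B) Correct — this is the frequentist long-run coverage interpretation.
C) Wrong — coverage applies to intervals containing μ, not to future x̄ values.
D) Wrong — a CI is about the parameter μ, not individual data values.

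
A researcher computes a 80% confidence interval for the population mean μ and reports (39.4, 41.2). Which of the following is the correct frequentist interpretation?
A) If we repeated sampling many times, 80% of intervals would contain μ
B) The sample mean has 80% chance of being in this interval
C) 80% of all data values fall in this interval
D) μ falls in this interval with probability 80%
A

A) Correct — this is the frequentist long-run coverage interpretation.
B) Wrong — x̄ is observed and sits in the interval by construction.
C) Wrong — a CI is about the parameter μ, not individual data values.
D) Wrong — μ is fixed; the randomness lives in the interval, not in μ.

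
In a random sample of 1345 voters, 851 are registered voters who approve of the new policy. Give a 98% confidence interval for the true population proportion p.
(0.602, 0.663)

Proportion CI:
p̂ = 851/1345 = 0.63271
SE = √(p̂(1-p̂)/n) = √(0.63271 · 0.36729 / 1345) = 0.01314

z* = 2.326
Margin = z* · SE = 2.326 · 0.01314 = 0.0306

CI: 0.63271 ± 0.0306 = (0.602, 0.663)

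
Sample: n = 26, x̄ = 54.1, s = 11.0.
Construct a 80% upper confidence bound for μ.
μ ≤ 55.95

Upper bound (one-sided):
t* = 0.856 (one-sided for 80%)
Upper bound = x̄ + t* · s/√n = 54.1 + 0.856 · 11.0/√26 = 55.95

We are 80% confident that μ ≤ 55.95.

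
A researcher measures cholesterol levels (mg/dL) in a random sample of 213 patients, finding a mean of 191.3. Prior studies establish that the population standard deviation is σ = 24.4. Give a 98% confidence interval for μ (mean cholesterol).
(187.41, 195.19)

z-interval (σ known):
z* = 2.326 for 98% confidence

Margin of error = z* · σ/√n = 2.326 · 24.4/√213 = 3.89

CI: (191.3 - 3.89, 191.3 + 3.89) = (187.41, 195.19)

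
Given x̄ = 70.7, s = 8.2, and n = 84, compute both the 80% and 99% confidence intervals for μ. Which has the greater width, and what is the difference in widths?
99% CI is wider by 2.41

df = 83
80% CI: t* = 1.292, (69.54, 71.86), width = 2 · t* · s/√n = 2.31
99% CI: t* = 2.636, (68.34, 73.06), width = 2 · t* · s/√n = 4.72

The 99% CI is wider by 4.72 - 2.31 = 2.41.
Higher confidence requires a wider interval.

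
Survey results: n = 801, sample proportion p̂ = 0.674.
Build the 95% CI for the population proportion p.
(0.642, 0.706)

Proportion CI:
SE = √(p̂(1-p̂)/n) = √(0.674 · 0.326 / 801) = 0.01656

z* = 1.960
Margin = z* · SE = 1.960 · 0.01656 = 0.0325

CI: 0.674 ± 0.0325 = (0.642, 0.706)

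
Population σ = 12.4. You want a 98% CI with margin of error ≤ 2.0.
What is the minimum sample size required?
n ≥ 208

For margin E ≤ 2.0:
n ≥ (z* · σ / E)²
n ≥ (2.326 · 12.4 / 2.0)²
n ≥ 207.97

Minimum n = 208 (rounding up)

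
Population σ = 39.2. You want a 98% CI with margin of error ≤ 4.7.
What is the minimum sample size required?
n ≥ 377

For margin E ≤ 4.7:
n ≥ (z* · σ / E)²
n ≥ (2.326 · 39.2 / 4.7)²
n ≥ 376.35

Minimum n = 377 (rounding up)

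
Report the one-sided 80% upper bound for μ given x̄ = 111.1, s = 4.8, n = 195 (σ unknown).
μ ≤ 111.39

Upper bound (one-sided):
t* = 0.843 (one-sided for 80%)
Upper bound = x̄ + t* · s/√n = 111.1 + 0.843 · 4.8/√195 = 111.39

We are 80% confident that μ ≤ 111.39.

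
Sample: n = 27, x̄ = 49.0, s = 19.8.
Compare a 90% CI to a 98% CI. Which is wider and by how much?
98% CI is wider by 5.89

df = 26
90% CI: t* = 1.706, (42.50, 55.50), width = 2 · t* · s/√n = 13.00
98% CI: t* = 2.479, (39.55, 58.45), width = 2 · t* · s/√n = 18.89

The 98% CI is wider by 18.89 - 13.00 = 5.89.
Higher confidence requires a wider interval.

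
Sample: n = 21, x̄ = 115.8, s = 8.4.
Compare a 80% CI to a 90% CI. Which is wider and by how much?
90% CI is wider by 1.46

df = 20
80% CI: t* = 1.325, (113.37, 118.23), width = 2 · t* · s/√n = 4.86
90% CI: t* = 1.725, (112.64, 118.96), width = 2 · t* · s/√n = 6.32

The 90% CI is wider by 6.32 - 4.86 = 1.46.
Higher confidence requires a wider interval.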